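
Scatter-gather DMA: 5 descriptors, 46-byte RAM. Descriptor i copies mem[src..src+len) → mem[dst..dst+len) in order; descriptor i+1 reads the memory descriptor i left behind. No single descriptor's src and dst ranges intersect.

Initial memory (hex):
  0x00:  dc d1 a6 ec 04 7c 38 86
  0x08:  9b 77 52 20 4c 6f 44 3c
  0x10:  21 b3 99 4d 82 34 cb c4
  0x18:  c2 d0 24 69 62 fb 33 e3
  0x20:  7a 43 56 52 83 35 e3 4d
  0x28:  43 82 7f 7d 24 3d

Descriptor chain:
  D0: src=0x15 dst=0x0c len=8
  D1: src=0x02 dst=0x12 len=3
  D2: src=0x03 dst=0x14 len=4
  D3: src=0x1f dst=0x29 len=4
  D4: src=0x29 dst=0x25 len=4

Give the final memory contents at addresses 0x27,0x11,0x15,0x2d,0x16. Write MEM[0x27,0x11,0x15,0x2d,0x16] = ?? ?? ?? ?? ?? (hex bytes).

MEM[0x27,0x11,0x15,0x2d,0x16] = 43 24 04 3d 7c

[0] 0x15->0x0c len=8 : 34 cb c4 c2 d0 24 69 62
[1] 0x02->0x12 len=3 : a6 ec 04
[2] 0x03->0x14 len=4 : ec 04 7c 38
[3] 0x1f->0x29 len=4 : e3 7a 43 56
[4] 0x29->0x25 len=4 : e3 7a 43 56
query mem[0x27]=0x43, mem[0x11]=0x24, mem[0x15]=0x04, mem[0x2d]=0x3d, mem[0x16]=0x7c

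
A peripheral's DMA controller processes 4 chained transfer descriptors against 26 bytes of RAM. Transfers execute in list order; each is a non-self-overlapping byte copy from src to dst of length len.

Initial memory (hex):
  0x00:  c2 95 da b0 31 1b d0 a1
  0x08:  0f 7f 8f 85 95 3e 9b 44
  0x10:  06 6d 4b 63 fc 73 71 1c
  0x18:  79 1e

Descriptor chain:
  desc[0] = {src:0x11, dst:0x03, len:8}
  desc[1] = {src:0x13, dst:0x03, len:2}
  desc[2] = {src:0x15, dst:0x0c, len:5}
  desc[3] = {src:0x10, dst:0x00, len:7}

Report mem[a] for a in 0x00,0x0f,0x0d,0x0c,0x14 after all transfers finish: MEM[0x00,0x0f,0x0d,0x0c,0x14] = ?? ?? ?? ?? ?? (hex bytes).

MEM[0x00,0x0f,0x0d,0x0c,0x14] = 1e 79 71 73 fc

#0 dst[0x03+8] := {0x6d,0x4b,0x63,0xfc,0x73,0x71,0x1c,0x79}
#1 dst[0x03+2] := {0x63,0xfc}
#2 dst[0x0c+5] := {0x73,0x71,0x1c,0x79,0x1e}
#3 dst[0x00+7] := {0x1e,0x6d,0x4b,0x63,0xfc,0x73,0x71}
query mem[0x00]=0x1e, mem[0x0f]=0x79, mem[0x0d]=0x71, mem[0x0c]=0x73, mem[0x14]=0xfc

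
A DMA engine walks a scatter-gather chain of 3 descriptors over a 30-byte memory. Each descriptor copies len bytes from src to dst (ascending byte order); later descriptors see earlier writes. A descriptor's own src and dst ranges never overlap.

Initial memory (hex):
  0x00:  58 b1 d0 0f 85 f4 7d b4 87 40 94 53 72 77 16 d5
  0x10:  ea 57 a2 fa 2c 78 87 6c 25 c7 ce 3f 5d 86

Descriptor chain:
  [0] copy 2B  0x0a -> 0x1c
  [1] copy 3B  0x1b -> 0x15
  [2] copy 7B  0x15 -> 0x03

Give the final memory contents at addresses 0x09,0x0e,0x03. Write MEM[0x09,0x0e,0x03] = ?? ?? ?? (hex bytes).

MEM[0x09,0x0e,0x03] = 3f 16 3f

#0 dst[0x1c+2] := {0x94,0x53}
#1 dst[0x15+3] := {0x3f,0x94,0x53}
#2 dst[0x03+7] := {0x3f,0x94,0x53,0x25,0xc7,0xce,0x3f}
query mem[0x09]=0x3f, mem[0x0e]=0x16, mem[0x03]=0x3f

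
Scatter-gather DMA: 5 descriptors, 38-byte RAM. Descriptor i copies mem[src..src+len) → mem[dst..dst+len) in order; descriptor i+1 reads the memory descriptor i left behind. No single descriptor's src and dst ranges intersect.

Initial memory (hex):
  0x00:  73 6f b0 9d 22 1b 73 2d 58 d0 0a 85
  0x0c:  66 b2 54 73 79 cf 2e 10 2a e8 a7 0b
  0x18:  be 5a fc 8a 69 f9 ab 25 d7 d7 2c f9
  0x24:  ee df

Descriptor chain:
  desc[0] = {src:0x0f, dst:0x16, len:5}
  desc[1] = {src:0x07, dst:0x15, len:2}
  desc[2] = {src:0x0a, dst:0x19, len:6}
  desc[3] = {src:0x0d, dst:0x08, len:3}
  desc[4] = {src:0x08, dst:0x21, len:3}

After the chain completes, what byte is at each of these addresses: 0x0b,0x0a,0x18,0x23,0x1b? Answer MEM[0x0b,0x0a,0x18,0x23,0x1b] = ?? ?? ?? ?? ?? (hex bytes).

  after D0: wrote 5B at 0x16 = 7379cf2e10
  after D1: wrote 2B at 0x15 = 2d58
  after D2: wrote 6B at 0x19 = 0a8566b25473
  after D3: wrote 3B at 0x08 = b25473
  after D4: wrote 3B at 0x21 = b25473
query mem[0x0b]=0x85, mem[0x0a]=0x73, mem[0x18]=0xcf, mem[0x23]=0x73, mem[0x1b]=0x66

MEM[0x0b,0x0a,0x18,0x23,0x1b] = 85 73 cf 73 66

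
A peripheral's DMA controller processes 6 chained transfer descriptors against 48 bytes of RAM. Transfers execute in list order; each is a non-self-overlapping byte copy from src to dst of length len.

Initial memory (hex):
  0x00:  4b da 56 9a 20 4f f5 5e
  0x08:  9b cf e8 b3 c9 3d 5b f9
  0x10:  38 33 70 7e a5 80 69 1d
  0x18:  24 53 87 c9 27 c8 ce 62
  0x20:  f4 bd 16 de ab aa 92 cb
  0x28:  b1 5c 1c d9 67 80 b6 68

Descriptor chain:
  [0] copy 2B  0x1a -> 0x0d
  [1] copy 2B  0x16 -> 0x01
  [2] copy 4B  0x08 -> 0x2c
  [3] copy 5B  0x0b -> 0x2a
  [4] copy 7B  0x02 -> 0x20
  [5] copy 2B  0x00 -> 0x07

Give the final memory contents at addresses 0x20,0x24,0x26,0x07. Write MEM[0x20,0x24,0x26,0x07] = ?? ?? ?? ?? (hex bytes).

[0] 0x1a->0x0d len=2 : 87 c9
[1] 0x16->0x01 len=2 : 69 1d
[2] 0x08->0x2c len=4 : 9b cf e8 b3
[3] 0x0b->0x2a len=5 : b3 c9 87 c9 f9
[4] 0x02->0x20 len=7 : 1d 9a 20 4f f5 5e 9b
[5] 0x00->0x07 len=2 : 4b 69
query mem[0x20]=0x1d, mem[0x24]=0xf5, mem[0x26]=0x9b, mem[0x07]=0x4b

MEM[0x20,0x24,0x26,0x07] = 1d f5 9b 4b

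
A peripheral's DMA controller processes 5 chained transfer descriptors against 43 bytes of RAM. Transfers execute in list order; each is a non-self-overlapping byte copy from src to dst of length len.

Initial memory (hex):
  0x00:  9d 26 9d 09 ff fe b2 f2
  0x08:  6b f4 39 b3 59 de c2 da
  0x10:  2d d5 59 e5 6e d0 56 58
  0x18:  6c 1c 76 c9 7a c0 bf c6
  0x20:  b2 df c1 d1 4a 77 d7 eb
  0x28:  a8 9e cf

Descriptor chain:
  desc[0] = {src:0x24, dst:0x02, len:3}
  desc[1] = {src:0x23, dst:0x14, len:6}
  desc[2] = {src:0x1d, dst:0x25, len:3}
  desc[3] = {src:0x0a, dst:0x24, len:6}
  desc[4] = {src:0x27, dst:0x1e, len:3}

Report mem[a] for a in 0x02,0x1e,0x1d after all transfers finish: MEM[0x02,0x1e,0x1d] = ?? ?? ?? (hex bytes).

MEM[0x02,0x1e,0x1d] = 4a de c0

#0 dst[0x02+3] := {0x4a,0x77,0xd7}
#1 dst[0x14+6] := {0xd1,0x4a,0x77,0xd7,0xeb,0xa8}
#2 dst[0x25+3] := {0xc0,0xbf,0xc6}
#3 dst[0x24+6] := {0x39,0xb3,0x59,0xde,0xc2,0xda}
#4 dst[0x1e+3] := {0xde,0xc2,0xda}
query mem[0x02]=0x4a, mem[0x1e]=0xde, mem[0x1d]=0xc0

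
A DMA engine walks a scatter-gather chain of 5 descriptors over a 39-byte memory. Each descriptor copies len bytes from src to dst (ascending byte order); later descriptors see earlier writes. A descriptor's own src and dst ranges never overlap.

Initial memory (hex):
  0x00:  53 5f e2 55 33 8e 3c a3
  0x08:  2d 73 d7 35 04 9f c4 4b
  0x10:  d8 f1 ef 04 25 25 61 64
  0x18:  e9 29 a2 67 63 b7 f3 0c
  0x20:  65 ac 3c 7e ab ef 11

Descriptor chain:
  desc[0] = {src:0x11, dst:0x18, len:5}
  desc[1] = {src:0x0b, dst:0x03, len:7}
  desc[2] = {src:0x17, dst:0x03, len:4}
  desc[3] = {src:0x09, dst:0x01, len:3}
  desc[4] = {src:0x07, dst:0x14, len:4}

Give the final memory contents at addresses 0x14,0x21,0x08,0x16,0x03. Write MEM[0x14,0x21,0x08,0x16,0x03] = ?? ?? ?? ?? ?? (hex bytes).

MEM[0x14,0x21,0x08,0x16,0x03] = 4b ac d8 f1 35

D0: mem[0x18..0x1c] <- [f1 ef 04 25 25]
D1: mem[0x03..0x09] <- [35 04 9f c4 4b d8 f1]
D2: mem[0x03..0x06] <- [64 f1 ef 04]
D3: mem[0x01..0x03] <- [f1 d7 35]
D4: mem[0x14..0x17] <- [4b d8 f1 d7]
query mem[0x14]=0x4b, mem[0x21]=0xac, mem[0x08]=0xd8, mem[0x16]=0xf1, mem[0x03]=0x35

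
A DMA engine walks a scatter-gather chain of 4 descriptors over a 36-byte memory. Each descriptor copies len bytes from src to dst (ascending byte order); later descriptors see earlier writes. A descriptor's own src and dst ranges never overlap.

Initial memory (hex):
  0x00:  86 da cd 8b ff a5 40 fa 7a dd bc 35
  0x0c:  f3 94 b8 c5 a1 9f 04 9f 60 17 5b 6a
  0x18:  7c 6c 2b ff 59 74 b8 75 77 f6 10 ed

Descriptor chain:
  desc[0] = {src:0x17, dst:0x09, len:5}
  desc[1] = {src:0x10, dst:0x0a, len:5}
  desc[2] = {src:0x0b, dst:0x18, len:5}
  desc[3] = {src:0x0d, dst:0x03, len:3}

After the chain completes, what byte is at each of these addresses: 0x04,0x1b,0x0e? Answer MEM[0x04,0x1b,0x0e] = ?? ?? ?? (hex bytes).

  after D0: wrote 5B at 0x09 = 6a7c6c2bff
  after D1: wrote 5B at 0x0a = a19f049f60
  after D2: wrote 5B at 0x18 = 9f049f60c5
  after D3: wrote 3B at 0x03 = 9f60c5
query mem[0x04]=0x60, mem[0x1b]=0x60, mem[0x0e]=0x60

MEM[0x04,0x1b,0x0e] = 60 60 60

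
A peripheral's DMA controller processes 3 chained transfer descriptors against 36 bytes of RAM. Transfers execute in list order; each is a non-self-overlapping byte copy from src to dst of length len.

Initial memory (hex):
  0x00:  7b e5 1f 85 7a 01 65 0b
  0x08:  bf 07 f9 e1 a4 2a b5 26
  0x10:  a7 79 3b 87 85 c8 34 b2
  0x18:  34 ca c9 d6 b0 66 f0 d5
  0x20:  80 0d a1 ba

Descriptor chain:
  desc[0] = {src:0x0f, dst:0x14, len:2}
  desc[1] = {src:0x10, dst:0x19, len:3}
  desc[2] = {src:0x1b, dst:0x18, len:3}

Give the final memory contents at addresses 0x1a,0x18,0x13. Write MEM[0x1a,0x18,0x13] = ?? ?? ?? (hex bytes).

  after D0: wrote 2B at 0x14 = 26a7
  after D1: wrote 3B at 0x19 = a7793b
  after D2: wrote 3B at 0x18 = 3bb066
query mem[0x1a]=0x66, mem[0x18]=0x3b, mem[0x13]=0x87

MEM[0x1a,0x18,0x13] = 66 3b 87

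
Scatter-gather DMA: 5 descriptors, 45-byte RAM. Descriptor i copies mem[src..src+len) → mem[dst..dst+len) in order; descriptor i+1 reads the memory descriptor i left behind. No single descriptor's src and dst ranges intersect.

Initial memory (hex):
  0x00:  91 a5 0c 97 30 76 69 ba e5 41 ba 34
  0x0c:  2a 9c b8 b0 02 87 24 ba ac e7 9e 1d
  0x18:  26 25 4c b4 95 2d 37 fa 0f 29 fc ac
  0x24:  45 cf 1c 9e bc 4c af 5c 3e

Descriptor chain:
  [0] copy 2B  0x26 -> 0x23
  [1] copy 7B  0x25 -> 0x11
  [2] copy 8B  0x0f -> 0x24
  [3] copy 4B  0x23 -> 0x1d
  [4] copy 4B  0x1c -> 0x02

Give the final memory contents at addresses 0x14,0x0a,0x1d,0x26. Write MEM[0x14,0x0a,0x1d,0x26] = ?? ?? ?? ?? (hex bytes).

D0: mem[0x23..0x24] <- [1c 9e]
D1: mem[0x11..0x17] <- [cf 1c 9e bc 4c af 5c]
D2: mem[0x24..0x2b] <- [b0 02 cf 1c 9e bc 4c af]
D3: mem[0x1d..0x20] <- [1c b0 02 cf]
D4: mem[0x02..0x05] <- [95 1c b0 02]
query mem[0x14]=0xbc, mem[0x0a]=0xba, mem[0x1d]=0x1c, mem[0x26]=0xcf

MEM[0x14,0x0a,0x1d,0x26] = bc ba 1c cf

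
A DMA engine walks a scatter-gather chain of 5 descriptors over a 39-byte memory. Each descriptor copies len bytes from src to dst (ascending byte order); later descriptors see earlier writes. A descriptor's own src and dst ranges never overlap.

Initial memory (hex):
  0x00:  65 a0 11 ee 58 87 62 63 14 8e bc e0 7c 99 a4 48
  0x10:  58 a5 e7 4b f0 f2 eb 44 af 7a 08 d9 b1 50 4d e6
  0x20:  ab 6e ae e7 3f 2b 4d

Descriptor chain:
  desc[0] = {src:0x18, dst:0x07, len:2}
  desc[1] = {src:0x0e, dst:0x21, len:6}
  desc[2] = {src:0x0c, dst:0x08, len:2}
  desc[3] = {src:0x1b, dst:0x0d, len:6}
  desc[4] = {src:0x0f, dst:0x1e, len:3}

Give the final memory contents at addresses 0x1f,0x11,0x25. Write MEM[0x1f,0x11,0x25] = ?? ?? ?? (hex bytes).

[0] 0x18->0x07 len=2 : af 7a
[1] 0x0e->0x21 len=6 : a4 48 58 a5 e7 4b
[2] 0x0c->0x08 len=2 : 7c 99
[3] 0x1b->0x0d len=6 : d9 b1 50 4d e6 ab
[4] 0x0f->0x1e len=3 : 50 4d e6
query mem[0x1f]=0x4d, mem[0x11]=0xe6, mem[0x25]=0xe7

MEM[0x1f,0x11,0x25] = 4d e6 e7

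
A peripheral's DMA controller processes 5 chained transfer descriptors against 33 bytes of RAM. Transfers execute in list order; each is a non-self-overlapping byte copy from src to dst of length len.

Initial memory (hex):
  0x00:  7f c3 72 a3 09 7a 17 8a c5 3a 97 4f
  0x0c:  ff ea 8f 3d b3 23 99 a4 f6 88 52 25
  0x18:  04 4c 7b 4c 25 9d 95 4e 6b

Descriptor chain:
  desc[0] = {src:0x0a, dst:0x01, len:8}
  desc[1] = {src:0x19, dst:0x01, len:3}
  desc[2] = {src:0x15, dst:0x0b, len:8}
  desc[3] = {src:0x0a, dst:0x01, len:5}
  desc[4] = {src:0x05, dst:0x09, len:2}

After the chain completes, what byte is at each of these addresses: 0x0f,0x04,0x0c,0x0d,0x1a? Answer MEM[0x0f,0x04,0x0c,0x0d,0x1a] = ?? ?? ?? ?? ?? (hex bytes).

MEM[0x0f,0x04,0x0c,0x0d,0x1a] = 4c 25 52 25 7b

#0 dst[0x01+8] := {0x97,0x4f,0xff,0xea,0x8f,0x3d,0xb3,0x23}
#1 dst[0x01+3] := {0x4c,0x7b,0x4c}
#2 dst[0x0b+8] := {0x88,0x52,0x25,0x04,0x4c,0x7b,0x4c,0x25}
#3 dst[0x01+5] := {0x97,0x88,0x52,0x25,0x04}
#4 dst[0x09+2] := {0x04,0x3d}
query mem[0x0f]=0x4c, mem[0x04]=0x25, mem[0x0c]=0x52, mem[0x0d]=0x25, mem[0x1a]=0x7b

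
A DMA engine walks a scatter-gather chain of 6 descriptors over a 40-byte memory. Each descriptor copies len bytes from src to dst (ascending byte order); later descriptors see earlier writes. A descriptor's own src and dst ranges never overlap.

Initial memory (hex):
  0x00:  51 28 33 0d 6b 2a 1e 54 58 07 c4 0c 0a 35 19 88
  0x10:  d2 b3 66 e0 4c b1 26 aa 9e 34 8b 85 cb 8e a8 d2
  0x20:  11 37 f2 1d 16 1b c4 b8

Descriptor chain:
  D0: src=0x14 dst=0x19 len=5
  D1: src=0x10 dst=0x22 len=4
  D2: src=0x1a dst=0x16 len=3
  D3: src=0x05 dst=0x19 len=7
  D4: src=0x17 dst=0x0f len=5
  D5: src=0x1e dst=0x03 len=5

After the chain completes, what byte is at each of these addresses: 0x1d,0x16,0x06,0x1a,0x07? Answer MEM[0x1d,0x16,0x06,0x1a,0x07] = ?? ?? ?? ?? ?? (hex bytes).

[0] 0x14->0x19 len=5 : 4c b1 26 aa 9e
[1] 0x10->0x22 len=4 : d2 b3 66 e0
[2] 0x1a->0x16 len=3 : b1 26 aa
[3] 0x05->0x19 len=7 : 2a 1e 54 58 07 c4 0c
[4] 0x17->0x0f len=5 : 26 aa 2a 1e 54
[5] 0x1e->0x03 len=5 : c4 0c 11 37 d2
query mem[0x1d]=0x07, mem[0x16]=0xb1, mem[0x06]=0x37, mem[0x1a]=0x1e, mem[0x07]=0xd2

MEM[0x1d,0x16,0x06,0x1a,0x07] = 07 b1 37 1e d2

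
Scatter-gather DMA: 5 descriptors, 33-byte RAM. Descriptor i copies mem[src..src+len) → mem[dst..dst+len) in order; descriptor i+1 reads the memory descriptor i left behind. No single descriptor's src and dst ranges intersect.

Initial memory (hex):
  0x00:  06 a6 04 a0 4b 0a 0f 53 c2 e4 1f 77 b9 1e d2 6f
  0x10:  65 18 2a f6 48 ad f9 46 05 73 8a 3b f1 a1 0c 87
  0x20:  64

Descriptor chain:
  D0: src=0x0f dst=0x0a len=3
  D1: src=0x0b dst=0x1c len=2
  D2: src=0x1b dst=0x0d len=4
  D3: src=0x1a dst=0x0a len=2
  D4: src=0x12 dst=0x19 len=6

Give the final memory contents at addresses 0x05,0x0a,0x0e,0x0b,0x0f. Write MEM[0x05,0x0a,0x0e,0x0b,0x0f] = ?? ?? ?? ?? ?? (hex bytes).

MEM[0x05,0x0a,0x0e,0x0b,0x0f] = 0a 8a 65 3b 18

D0: mem[0x0a..0x0c] <- [6f 65 18]
D1: mem[0x1c..0x1d] <- [65 18]
D2: mem[0x0d..0x10] <- [3b 65 18 0c]
D3: mem[0x0a..0x0b] <- [8a 3b]
D4: mem[0x19..0x1e] <- [2a f6 48 ad f9 46]
query mem[0x05]=0x0a, mem[0x0a]=0x8a, mem[0x0e]=0x65, mem[0x0b]=0x3b, mem[0x0f]=0x18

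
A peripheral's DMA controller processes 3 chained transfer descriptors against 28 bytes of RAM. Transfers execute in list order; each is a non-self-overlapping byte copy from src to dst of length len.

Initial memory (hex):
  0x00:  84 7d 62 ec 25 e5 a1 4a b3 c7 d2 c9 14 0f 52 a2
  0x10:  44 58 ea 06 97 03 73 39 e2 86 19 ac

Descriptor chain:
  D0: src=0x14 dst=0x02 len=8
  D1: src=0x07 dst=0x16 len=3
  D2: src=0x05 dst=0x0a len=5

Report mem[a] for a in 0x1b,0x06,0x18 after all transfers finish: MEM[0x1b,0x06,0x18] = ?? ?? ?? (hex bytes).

D0: mem[0x02..0x09] <- [97 03 73 39 e2 86 19 ac]
D1: mem[0x16..0x18] <- [86 19 ac]
D2: mem[0x0a..0x0e] <- [39 e2 86 19 ac]
query mem[0x1b]=0xac, mem[0x06]=0xe2, mem[0x18]=0xac

MEM[0x1b,0x06,0x18] = ac e2 ac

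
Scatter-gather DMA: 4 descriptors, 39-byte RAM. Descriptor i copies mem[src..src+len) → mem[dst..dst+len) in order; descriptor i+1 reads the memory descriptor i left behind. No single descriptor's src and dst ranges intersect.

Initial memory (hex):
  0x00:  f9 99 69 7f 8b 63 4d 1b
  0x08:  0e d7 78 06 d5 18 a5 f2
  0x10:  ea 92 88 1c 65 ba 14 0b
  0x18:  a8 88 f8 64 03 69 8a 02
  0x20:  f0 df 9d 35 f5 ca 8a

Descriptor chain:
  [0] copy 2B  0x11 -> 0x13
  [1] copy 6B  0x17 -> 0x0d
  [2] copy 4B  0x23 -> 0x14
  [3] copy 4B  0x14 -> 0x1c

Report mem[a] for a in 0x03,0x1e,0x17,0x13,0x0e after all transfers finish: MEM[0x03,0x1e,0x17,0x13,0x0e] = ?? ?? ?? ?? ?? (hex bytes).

MEM[0x03,0x1e,0x17,0x13,0x0e] = 7f ca 8a 92 a8

#0 dst[0x13+2] := {0x92,0x88}
#1 dst[0x0d+6] := {0x0b,0xa8,0x88,0xf8,0x64,0x03}
#2 dst[0x14+4] := {0x35,0xf5,0xca,0x8a}
#3 dst[0x1c+4] := {0x35,0xf5,0xca,0x8a}
query mem[0x03]=0x7f, mem[0x1e]=0xca, mem[0x17]=0x8a, mem[0x13]=0x92, mem[0x0e]=0xa8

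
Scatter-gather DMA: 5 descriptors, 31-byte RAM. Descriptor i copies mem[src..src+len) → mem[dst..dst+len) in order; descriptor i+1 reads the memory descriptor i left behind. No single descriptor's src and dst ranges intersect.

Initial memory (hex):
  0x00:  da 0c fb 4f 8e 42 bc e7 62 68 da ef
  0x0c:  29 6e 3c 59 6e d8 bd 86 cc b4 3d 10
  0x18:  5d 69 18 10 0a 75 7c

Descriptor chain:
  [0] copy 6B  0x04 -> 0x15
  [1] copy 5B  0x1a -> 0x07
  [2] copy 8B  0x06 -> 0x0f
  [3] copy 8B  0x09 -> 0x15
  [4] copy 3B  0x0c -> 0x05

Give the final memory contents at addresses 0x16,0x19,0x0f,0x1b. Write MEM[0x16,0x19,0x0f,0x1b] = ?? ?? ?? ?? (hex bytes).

MEM[0x16,0x19,0x0f,0x1b] = 75 6e bc bc

[0] 0x04->0x15 len=6 : 8e 42 bc e7 62 68
[1] 0x1a->0x07 len=5 : 68 10 0a 75 7c
[2] 0x06->0x0f len=8 : bc 68 10 0a 75 7c 29 6e
[3] 0x09->0x15 len=8 : 0a 75 7c 29 6e 3c bc 68
[4] 0x0c->0x05 len=3 : 29 6e 3c
query mem[0x16]=0x75, mem[0x19]=0x6e, mem[0x0f]=0xbc, mem[0x1b]=0xbc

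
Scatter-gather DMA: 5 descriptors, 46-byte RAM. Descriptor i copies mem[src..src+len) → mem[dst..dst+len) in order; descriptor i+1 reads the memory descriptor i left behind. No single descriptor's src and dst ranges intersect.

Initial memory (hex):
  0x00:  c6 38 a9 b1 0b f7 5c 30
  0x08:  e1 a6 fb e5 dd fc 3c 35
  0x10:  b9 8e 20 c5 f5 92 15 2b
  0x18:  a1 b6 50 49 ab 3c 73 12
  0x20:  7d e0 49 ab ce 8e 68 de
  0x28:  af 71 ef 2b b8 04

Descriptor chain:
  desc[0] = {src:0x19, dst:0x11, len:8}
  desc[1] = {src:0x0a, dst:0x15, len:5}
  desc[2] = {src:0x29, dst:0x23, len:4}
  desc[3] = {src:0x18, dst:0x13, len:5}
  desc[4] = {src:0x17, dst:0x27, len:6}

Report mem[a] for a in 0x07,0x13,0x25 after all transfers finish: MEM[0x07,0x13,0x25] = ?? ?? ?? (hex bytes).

MEM[0x07,0x13,0x25] = 30 fc 2b

  after D0: wrote 8B at 0x11 = b65049ab3c73127d
  after D1: wrote 5B at 0x15 = fbe5ddfc3c
  after D2: wrote 4B at 0x23 = 71ef2bb8
  after D3: wrote 5B at 0x13 = fc3c5049ab
  after D4: wrote 6B at 0x27 = abfc3c5049ab
query mem[0x07]=0x30, mem[0x13]=0xfc, mem[0x25]=0x2b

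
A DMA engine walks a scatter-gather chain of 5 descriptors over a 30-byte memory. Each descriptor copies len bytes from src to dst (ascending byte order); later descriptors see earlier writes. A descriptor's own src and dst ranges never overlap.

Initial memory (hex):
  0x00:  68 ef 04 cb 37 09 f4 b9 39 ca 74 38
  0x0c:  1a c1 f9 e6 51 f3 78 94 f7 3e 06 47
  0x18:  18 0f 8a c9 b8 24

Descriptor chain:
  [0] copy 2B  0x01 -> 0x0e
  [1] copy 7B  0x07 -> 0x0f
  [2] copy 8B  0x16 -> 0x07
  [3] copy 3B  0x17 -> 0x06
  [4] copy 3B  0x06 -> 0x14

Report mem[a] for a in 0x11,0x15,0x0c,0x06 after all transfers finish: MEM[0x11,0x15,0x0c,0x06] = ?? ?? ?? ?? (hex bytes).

MEM[0x11,0x15,0x0c,0x06] = ca 18 c9 47

  after D0: wrote 2B at 0x0e = ef04
  after D1: wrote 7B at 0x0f = b939ca74381ac1
  after D2: wrote 8B at 0x07 = 0647180f8ac9b824
  after D3: wrote 3B at 0x06 = 47180f
  after D4: wrote 3B at 0x14 = 47180f
query mem[0x11]=0xca, mem[0x15]=0x18, mem[0x0c]=0xc9, mem[0x06]=0x47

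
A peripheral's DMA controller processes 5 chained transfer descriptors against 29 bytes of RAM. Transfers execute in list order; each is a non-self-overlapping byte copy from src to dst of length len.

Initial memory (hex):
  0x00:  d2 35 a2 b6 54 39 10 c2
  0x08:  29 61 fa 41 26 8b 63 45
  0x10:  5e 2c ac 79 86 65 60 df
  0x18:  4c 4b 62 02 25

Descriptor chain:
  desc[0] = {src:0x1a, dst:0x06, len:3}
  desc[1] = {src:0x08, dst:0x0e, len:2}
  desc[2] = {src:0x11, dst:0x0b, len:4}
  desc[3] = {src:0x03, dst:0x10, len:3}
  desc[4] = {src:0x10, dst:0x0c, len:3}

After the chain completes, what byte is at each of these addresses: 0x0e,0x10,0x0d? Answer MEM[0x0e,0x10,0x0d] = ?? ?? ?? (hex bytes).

MEM[0x0e,0x10,0x0d] = 39 b6 54

D0: mem[0x06..0x08] <- [62 02 25]
D1: mem[0x0e..0x0f] <- [25 61]
D2: mem[0x0b..0x0e] <- [2c ac 79 86]
D3: mem[0x10..0x12] <- [b6 54 39]
D4: mem[0x0c..0x0e] <- [b6 54 39]
query mem[0x0e]=0x39, mem[0x10]=0xb6, mem[0x0d]=0x54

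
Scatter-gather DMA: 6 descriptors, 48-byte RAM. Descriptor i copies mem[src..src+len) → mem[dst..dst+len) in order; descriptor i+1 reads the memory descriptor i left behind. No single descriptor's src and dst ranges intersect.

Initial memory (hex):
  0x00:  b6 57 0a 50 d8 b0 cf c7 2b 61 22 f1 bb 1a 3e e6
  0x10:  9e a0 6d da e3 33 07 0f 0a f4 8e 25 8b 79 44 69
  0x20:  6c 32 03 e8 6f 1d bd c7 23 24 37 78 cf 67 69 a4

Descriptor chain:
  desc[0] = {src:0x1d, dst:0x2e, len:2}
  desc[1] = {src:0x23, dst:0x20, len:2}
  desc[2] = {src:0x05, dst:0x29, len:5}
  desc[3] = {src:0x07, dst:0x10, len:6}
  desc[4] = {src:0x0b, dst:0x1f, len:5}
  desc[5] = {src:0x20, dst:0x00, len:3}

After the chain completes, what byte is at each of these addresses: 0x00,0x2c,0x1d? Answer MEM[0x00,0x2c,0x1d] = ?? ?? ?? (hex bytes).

  after D0: wrote 2B at 0x2e = 7944
  after D1: wrote 2B at 0x20 = e86f
  after D2: wrote 5B at 0x29 = b0cfc72b61
  after D3: wrote 6B at 0x10 = c72b6122f1bb
  after D4: wrote 5B at 0x1f = f1bb1a3ee6
  after D5: wrote 3B at 0x00 = bb1a3e
query mem[0x00]=0xbb, mem[0x2c]=0x2b, mem[0x1d]=0x79

MEM[0x00,0x2c,0x1d] = bb 2b 79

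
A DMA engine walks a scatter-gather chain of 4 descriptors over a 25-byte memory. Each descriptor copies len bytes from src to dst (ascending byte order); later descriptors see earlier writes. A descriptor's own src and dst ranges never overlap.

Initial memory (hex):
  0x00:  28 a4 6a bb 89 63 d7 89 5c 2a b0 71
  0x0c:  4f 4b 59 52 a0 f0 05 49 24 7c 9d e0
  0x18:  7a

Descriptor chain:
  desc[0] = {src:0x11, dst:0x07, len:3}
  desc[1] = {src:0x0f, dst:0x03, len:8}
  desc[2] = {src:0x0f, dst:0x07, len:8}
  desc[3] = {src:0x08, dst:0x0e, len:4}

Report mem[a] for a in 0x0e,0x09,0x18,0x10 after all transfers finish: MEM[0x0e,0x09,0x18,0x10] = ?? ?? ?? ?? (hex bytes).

D0: mem[0x07..0x09] <- [f0 05 49]
D1: mem[0x03..0x0a] <- [52 a0 f0 05 49 24 7c 9d]
D2: mem[0x07..0x0e] <- [52 a0 f0 05 49 24 7c 9d]
D3: mem[0x0e..0x11] <- [a0 f0 05 49]
query mem[0x0e]=0xa0, mem[0x09]=0xf0, mem[0x18]=0x7a, mem[0x10]=0x05

MEM[0x0e,0x09,0x18,0x10] = a0 f0 7a 05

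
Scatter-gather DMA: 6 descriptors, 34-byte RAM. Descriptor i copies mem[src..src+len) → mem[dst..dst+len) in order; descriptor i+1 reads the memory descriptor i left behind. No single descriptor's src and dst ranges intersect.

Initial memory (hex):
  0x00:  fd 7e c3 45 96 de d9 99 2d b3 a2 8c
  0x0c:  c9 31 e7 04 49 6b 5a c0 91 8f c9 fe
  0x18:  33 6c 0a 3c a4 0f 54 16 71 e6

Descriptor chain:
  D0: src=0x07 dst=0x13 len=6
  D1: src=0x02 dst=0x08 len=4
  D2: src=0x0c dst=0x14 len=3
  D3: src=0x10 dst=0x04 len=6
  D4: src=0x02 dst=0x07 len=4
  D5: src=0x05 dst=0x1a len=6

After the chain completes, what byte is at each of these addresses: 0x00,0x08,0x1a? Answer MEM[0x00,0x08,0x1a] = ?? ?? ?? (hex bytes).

MEM[0x00,0x08,0x1a] = fd 45 6b

D0: mem[0x13..0x18] <- [99 2d b3 a2 8c c9]
D1: mem[0x08..0x0b] <- [c3 45 96 de]
D2: mem[0x14..0x16] <- [c9 31 e7]
D3: mem[0x04..0x09] <- [49 6b 5a 99 c9 31]
D4: mem[0x07..0x0a] <- [c3 45 49 6b]
D5: mem[0x1a..0x1f] <- [6b 5a c3 45 49 6b]
query mem[0x00]=0xfd, mem[0x08]=0x45, mem[0x1a]=0x6b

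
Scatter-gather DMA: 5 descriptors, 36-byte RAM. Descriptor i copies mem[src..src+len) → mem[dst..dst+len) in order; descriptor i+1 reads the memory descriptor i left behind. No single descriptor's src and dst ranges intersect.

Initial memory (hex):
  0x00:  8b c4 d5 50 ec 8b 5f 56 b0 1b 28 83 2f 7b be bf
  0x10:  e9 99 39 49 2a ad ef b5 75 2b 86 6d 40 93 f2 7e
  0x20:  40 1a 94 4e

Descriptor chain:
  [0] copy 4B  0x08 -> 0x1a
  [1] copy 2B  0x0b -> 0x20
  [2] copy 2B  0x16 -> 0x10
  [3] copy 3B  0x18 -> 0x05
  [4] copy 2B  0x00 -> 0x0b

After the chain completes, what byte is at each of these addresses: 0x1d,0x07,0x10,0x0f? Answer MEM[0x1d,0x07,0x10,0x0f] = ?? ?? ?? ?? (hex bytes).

#0 dst[0x1a+4] := {0xb0,0x1b,0x28,0x83}
#1 dst[0x20+2] := {0x83,0x2f}
#2 dst[0x10+2] := {0xef,0xb5}
#3 dst[0x05+3] := {0x75,0x2b,0xb0}
#4 dst[0x0b+2] := {0x8b,0xc4}
query mem[0x1d]=0x83, mem[0x07]=0xb0, mem[0x10]=0xef, mem[0x0f]=0xbf

MEM[0x1d,0x07,0x10,0x0f] = 83 b0 ef bf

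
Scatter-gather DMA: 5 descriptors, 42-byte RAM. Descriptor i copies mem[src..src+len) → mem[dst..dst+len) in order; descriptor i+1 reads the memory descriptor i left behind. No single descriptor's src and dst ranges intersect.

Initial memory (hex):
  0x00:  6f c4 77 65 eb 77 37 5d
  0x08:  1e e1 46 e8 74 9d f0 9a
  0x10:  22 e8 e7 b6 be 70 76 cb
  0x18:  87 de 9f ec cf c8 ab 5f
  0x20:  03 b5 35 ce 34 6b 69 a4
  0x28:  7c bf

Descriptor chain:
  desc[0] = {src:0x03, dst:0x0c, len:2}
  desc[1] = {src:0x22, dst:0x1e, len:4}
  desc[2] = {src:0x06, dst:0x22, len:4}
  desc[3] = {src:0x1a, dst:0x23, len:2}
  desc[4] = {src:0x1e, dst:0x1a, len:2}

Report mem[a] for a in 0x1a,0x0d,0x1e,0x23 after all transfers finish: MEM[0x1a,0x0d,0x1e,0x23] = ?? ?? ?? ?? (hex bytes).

MEM[0x1a,0x0d,0x1e,0x23] = 35 eb 35 9f

[0] 0x03->0x0c len=2 : 65 eb
[1] 0x22->0x1e len=4 : 35 ce 34 6b
[2] 0x06->0x22 len=4 : 37 5d 1e e1
[3] 0x1a->0x23 len=2 : 9f ec
[4] 0x1e->0x1a len=2 : 35 ce
query mem[0x1a]=0x35, mem[0x0d]=0xeb, mem[0x1e]=0x35, mem[0x23]=0x9f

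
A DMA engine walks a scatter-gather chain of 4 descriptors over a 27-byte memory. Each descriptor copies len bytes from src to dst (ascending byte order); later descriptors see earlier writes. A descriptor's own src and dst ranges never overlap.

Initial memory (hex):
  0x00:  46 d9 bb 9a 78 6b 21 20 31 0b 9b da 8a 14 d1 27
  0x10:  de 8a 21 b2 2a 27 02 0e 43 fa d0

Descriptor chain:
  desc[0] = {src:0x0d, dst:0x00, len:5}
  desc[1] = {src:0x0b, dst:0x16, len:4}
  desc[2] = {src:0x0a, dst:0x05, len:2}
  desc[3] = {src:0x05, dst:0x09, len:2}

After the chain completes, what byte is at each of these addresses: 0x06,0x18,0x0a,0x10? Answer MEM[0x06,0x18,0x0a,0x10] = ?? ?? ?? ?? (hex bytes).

#0 dst[0x00+5] := {0x14,0xd1,0x27,0xde,0x8a}
#1 dst[0x16+4] := {0xda,0x8a,0x14,0xd1}
#2 dst[0x05+2] := {0x9b,0xda}
#3 dst[0x09+2] := {0x9b,0xda}
query mem[0x06]=0xda, mem[0x18]=0x14, mem[0x0a]=0xda, mem[0x10]=0xde

MEM[0x06,0x18,0x0a,0x10] = da 14 da de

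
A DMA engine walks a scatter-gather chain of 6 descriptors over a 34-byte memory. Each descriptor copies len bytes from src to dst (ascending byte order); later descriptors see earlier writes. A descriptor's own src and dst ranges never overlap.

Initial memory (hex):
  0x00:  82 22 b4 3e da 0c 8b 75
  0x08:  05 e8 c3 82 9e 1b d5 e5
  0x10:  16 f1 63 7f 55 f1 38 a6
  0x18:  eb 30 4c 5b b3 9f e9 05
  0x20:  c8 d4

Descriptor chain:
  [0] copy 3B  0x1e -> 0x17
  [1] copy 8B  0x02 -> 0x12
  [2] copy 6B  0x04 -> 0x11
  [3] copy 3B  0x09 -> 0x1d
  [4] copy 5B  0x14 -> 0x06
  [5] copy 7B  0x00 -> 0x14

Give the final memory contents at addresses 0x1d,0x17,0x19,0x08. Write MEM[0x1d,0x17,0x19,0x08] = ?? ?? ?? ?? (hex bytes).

MEM[0x1d,0x17,0x19,0x08] = e8 3e 0c e8

D0: mem[0x17..0x19] <- [e9 05 c8]
D1: mem[0x12..0x19] <- [b4 3e da 0c 8b 75 05 e8]
D2: mem[0x11..0x16] <- [da 0c 8b 75 05 e8]
D3: mem[0x1d..0x1f] <- [e8 c3 82]
D4: mem[0x06..0x0a] <- [75 05 e8 75 05]
D5: mem[0x14..0x1a] <- [82 22 b4 3e da 0c 75]
query mem[0x1d]=0xe8, mem[0x17]=0x3e, mem[0x19]=0x0c, mem[0x08]=0xe8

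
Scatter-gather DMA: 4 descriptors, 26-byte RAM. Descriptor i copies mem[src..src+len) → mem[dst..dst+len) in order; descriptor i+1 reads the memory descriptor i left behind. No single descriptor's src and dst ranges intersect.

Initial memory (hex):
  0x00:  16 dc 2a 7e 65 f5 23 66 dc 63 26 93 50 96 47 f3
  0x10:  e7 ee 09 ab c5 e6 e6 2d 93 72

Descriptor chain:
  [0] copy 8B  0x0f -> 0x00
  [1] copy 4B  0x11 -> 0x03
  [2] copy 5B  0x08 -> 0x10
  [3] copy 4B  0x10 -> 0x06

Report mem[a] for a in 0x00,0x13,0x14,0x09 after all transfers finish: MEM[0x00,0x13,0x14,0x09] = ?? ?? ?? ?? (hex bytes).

#0 dst[0x00+8] := {0xf3,0xe7,0xee,0x09,0xab,0xc5,0xe6,0xe6}
#1 dst[0x03+4] := {0xee,0x09,0xab,0xc5}
#2 dst[0x10+5] := {0xdc,0x63,0x26,0x93,0x50}
#3 dst[0x06+4] := {0xdc,0x63,0x26,0x93}
query mem[0x00]=0xf3, mem[0x13]=0x93, mem[0x14]=0x50, mem[0x09]=0x93

MEM[0x00,0x13,0x14,0x09] = f3 93 50 93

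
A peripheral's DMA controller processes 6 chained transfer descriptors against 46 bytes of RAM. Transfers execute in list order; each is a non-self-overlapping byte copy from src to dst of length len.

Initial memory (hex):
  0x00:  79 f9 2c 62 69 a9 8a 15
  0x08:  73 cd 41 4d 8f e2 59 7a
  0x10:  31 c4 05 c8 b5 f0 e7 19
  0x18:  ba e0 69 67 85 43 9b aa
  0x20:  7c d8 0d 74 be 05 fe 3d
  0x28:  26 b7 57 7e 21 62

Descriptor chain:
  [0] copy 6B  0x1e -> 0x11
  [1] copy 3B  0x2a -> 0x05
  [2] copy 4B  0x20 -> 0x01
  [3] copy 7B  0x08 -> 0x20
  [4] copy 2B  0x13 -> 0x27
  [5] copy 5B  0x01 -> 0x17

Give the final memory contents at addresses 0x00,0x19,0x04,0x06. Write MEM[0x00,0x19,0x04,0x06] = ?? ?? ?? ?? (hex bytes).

#0 dst[0x11+6] := {0x9b,0xaa,0x7c,0xd8,0x0d,0x74}
#1 dst[0x05+3] := {0x57,0x7e,0x21}
#2 dst[0x01+4] := {0x7c,0xd8,0x0d,0x74}
#3 dst[0x20+7] := {0x73,0xcd,0x41,0x4d,0x8f,0xe2,0x59}
#4 dst[0x27+2] := {0x7c,0xd8}
#5 dst[0x17+5] := {0x7c,0xd8,0x0d,0x74,0x57}
query mem[0x00]=0x79, mem[0x19]=0x0d, mem[0x04]=0x74, mem[0x06]=0x7e

MEM[0x00,0x19,0x04,0x06] = 79 0d 74 7e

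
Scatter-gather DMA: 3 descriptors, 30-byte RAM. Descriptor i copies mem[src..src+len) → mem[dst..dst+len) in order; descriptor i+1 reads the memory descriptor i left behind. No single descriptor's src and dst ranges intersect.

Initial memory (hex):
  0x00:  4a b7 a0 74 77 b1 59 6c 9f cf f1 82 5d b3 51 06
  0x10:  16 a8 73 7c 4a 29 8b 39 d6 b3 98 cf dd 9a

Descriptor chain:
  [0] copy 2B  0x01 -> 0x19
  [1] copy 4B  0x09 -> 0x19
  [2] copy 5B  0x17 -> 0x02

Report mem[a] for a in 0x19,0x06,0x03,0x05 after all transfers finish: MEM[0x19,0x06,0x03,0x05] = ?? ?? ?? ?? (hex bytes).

D0: mem[0x19..0x1a] <- [b7 a0]
D1: mem[0x19..0x1c] <- [cf f1 82 5d]
D2: mem[0x02..0x06] <- [39 d6 cf f1 82]
query mem[0x19]=0xcf, mem[0x06]=0x82, mem[0x03]=0xd6, mem[0x05]=0xf1

MEM[0x19,0x06,0x03,0x05] = cf 82 d6 f1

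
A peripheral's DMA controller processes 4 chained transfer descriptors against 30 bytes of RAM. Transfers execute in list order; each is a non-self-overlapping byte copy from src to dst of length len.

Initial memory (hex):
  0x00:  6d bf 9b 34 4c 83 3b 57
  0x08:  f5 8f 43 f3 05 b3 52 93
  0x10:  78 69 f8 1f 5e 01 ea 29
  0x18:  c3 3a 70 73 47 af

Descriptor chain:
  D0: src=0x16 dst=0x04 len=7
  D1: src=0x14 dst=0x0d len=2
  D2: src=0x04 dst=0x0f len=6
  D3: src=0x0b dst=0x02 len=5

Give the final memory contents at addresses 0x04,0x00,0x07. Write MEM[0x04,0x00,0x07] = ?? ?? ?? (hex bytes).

  after D0: wrote 7B at 0x04 = ea29c33a707347
  after D1: wrote 2B at 0x0d = 5e01
  after D2: wrote 6B at 0x0f = ea29c33a7073
  after D3: wrote 5B at 0x02 = f3055e01ea
query mem[0x04]=0x5e, mem[0x00]=0x6d, mem[0x07]=0x3a

MEM[0x04,0x00,0x07] = 5e 6d 3a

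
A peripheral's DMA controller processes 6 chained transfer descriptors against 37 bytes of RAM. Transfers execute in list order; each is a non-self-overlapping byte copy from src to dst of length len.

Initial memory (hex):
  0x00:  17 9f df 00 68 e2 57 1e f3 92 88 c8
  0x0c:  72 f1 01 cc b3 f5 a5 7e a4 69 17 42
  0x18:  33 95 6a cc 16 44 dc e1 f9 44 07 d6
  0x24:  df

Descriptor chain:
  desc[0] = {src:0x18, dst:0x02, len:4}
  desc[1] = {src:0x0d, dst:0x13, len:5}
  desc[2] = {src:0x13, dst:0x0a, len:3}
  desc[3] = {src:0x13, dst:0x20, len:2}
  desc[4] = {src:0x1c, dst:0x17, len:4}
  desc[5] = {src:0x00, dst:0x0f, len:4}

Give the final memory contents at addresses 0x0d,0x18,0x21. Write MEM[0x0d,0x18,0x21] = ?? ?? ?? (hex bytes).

MEM[0x0d,0x18,0x21] = f1 44 01

  after D0: wrote 4B at 0x02 = 33956acc
  after D1: wrote 5B at 0x13 = f101ccb3f5
  after D2: wrote 3B at 0x0a = f101cc
  after D3: wrote 2B at 0x20 = f101
  after D4: wrote 4B at 0x17 = 1644dce1
  after D5: wrote 4B at 0x0f = 179f3395
query mem[0x0d]=0xf1, mem[0x18]=0x44, mem[0x21]=0x01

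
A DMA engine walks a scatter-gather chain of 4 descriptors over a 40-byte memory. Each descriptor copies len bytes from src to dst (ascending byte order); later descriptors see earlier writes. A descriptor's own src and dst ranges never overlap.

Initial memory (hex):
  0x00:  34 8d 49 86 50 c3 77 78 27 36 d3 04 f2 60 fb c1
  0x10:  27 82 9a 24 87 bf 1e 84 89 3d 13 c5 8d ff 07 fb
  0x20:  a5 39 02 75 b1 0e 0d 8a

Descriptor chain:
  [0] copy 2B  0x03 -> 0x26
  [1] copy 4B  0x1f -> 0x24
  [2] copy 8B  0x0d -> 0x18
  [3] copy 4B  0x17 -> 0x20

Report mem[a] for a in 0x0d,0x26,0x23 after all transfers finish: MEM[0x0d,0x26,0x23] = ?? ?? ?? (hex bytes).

MEM[0x0d,0x26,0x23] = 60 39 c1

D0: mem[0x26..0x27] <- [86 50]
D1: mem[0x24..0x27] <- [fb a5 39 02]
D2: mem[0x18..0x1f] <- [60 fb c1 27 82 9a 24 87]
D3: mem[0x20..0x23] <- [84 60 fb c1]
query mem[0x0d]=0x60, mem[0x26]=0x39, mem[0x23]=0xc1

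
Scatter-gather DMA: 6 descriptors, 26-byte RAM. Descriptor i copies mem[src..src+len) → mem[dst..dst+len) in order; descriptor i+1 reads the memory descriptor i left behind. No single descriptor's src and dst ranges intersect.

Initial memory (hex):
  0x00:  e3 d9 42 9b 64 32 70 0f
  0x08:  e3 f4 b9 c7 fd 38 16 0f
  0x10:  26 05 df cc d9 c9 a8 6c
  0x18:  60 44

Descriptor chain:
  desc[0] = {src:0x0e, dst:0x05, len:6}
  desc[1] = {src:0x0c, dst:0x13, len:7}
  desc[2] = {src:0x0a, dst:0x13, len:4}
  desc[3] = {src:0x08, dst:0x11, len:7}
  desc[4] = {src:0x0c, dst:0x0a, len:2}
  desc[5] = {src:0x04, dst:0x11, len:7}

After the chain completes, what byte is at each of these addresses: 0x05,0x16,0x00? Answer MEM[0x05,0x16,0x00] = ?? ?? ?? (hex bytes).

[0] 0x0e->0x05 len=6 : 16 0f 26 05 df cc
[1] 0x0c->0x13 len=7 : fd 38 16 0f 26 05 df
[2] 0x0a->0x13 len=4 : cc c7 fd 38
[3] 0x08->0x11 len=7 : 05 df cc c7 fd 38 16
[4] 0x0c->0x0a len=2 : fd 38
[5] 0x04->0x11 len=7 : 64 16 0f 26 05 df fd
query mem[0x05]=0x16, mem[0x16]=0xdf, mem[0x00]=0xe3

MEM[0x05,0x16,0x00] = 16 df e3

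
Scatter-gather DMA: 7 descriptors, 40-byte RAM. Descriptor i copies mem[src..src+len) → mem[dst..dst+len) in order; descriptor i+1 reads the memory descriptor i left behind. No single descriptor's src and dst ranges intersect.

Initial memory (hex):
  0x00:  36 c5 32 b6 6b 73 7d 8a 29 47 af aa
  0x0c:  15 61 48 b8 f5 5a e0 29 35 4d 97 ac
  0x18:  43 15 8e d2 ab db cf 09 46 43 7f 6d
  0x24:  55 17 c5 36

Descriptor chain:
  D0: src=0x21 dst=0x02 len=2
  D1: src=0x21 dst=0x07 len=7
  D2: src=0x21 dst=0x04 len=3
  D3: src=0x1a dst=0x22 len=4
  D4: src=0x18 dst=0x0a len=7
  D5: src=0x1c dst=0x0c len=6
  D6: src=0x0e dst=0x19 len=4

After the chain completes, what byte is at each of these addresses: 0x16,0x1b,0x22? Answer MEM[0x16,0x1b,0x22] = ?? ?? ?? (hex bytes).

[0] 0x21->0x02 len=2 : 43 7f
[1] 0x21->0x07 len=7 : 43 7f 6d 55 17 c5 36
[2] 0x21->0x04 len=3 : 43 7f 6d
[3] 0x1a->0x22 len=4 : 8e d2 ab db
[4] 0x18->0x0a len=7 : 43 15 8e d2 ab db cf
[5] 0x1c->0x0c len=6 : ab db cf 09 46 43
[6] 0x0e->0x19 len=4 : cf 09 46 43
query mem[0x16]=0x97, mem[0x1b]=0x46, mem[0x22]=0x8e

MEM[0x16,0x1b,0x22] = 97 46 8e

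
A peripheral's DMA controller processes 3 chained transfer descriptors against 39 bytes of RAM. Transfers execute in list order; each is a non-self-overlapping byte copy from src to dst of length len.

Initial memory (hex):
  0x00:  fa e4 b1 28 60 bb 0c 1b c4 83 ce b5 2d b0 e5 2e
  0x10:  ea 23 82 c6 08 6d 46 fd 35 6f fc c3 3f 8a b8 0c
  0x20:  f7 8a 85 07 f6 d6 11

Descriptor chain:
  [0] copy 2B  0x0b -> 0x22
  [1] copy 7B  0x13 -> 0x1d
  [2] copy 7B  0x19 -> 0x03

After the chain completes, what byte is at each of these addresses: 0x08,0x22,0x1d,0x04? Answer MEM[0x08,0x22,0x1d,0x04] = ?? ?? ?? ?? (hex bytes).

MEM[0x08,0x22,0x1d,0x04] = 08 35 c6 fc

#0 dst[0x22+2] := {0xb5,0x2d}
#1 dst[0x1d+7] := {0xc6,0x08,0x6d,0x46,0xfd,0x35,0x6f}
#2 dst[0x03+7] := {0x6f,0xfc,0xc3,0x3f,0xc6,0x08,0x6d}
query mem[0x08]=0x08, mem[0x22]=0x35, mem[0x1d]=0xc6, mem[0x04]=0xfc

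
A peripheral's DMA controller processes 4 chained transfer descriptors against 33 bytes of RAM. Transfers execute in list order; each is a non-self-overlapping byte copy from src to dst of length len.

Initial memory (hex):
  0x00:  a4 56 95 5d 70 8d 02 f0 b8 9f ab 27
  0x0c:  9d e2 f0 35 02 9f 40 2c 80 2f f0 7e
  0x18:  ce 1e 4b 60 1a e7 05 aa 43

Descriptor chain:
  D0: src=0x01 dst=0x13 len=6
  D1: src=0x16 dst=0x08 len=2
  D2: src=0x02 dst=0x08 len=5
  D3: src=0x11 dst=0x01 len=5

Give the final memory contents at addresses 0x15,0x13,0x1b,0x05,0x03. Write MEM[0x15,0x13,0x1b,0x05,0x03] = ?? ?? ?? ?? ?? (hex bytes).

MEM[0x15,0x13,0x1b,0x05,0x03] = 5d 56 60 5d 56

D0: mem[0x13..0x18] <- [56 95 5d 70 8d 02]
D1: mem[0x08..0x09] <- [70 8d]
D2: mem[0x08..0x0c] <- [95 5d 70 8d 02]
D3: mem[0x01..0x05] <- [9f 40 56 95 5d]
query mem[0x15]=0x5d, mem[0x13]=0x56, mem[0x1b]=0x60, mem[0x05]=0x5d, mem[0x03]=0x56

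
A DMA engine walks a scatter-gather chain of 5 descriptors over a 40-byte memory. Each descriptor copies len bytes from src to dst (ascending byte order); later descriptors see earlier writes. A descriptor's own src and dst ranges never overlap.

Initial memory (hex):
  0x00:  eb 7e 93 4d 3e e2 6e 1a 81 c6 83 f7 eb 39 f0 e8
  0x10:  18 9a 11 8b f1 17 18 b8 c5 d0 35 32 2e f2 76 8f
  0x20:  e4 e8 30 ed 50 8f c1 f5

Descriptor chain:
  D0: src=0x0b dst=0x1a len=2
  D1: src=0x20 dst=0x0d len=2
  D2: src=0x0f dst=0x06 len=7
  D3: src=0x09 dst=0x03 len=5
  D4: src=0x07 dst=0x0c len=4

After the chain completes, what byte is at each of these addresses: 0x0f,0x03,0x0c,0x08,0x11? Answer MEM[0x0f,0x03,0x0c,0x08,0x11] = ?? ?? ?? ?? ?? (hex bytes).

  after D0: wrote 2B at 0x1a = f7eb
  after D1: wrote 2B at 0x0d = e4e8
  after D2: wrote 7B at 0x06 = e8189a118bf117
  after D3: wrote 5B at 0x03 = 118bf117e4
  after D4: wrote 4B at 0x0c = e49a118b
query mem[0x0f]=0x8b, mem[0x03]=0x11, mem[0x0c]=0xe4, mem[0x08]=0x9a, mem[0x11]=0x9a

MEM[0x0f,0x03,0x0c,0x08,0x11] = 8b 11 e4 9a 9a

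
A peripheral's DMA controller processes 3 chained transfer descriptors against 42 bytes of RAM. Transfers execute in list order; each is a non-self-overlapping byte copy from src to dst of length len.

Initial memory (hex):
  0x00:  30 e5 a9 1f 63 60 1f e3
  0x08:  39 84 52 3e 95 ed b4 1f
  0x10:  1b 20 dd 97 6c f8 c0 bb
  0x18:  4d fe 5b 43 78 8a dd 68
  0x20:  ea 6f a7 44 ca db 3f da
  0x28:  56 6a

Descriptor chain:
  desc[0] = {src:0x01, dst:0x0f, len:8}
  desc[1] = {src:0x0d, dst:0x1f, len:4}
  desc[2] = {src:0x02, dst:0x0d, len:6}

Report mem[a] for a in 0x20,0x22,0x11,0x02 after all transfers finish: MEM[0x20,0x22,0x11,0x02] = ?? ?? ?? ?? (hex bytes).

MEM[0x20,0x22,0x11,0x02] = b4 a9 1f a9

D0: mem[0x0f..0x16] <- [e5 a9 1f 63 60 1f e3 39]
D1: mem[0x1f..0x22] <- [ed b4 e5 a9]
D2: mem[0x0d..0x12] <- [a9 1f 63 60 1f e3]
query mem[0x20]=0xb4, mem[0x22]=0xa9, mem[0x11]=0x1f, mem[0x02]=0xa9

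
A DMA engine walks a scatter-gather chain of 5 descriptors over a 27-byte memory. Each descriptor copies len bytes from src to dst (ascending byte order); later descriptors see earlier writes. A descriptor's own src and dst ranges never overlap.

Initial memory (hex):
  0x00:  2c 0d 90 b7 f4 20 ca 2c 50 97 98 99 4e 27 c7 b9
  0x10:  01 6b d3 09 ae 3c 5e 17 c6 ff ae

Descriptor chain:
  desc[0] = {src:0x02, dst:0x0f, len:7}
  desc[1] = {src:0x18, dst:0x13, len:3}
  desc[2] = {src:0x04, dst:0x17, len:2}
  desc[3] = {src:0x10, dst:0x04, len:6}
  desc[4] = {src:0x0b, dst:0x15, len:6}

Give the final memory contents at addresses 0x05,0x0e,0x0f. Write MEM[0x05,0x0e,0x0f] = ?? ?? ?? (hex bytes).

MEM[0x05,0x0e,0x0f] = f4 c7 90

#0 dst[0x0f+7] := {0x90,0xb7,0xf4,0x20,0xca,0x2c,0x50}
#1 dst[0x13+3] := {0xc6,0xff,0xae}
#2 dst[0x17+2] := {0xf4,0x20}
#3 dst[0x04+6] := {0xb7,0xf4,0x20,0xc6,0xff,0xae}
#4 dst[0x15+6] := {0x99,0x4e,0x27,0xc7,0x90,0xb7}
query mem[0x05]=0xf4, mem[0x0e]=0xc7, mem[0x0f]=0x90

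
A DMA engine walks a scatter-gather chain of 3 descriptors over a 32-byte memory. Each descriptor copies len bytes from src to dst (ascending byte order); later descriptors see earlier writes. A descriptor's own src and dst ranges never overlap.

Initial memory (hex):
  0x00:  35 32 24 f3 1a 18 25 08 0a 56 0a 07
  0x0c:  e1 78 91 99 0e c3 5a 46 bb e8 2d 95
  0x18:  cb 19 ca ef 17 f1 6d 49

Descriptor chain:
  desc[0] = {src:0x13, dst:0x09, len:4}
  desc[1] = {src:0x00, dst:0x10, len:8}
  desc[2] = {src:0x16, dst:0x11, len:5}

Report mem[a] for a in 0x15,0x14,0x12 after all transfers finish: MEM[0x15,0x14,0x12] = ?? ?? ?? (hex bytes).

  after D0: wrote 4B at 0x09 = 46bbe82d
  after D1: wrote 8B at 0x10 = 353224f31a182508
  after D2: wrote 5B at 0x11 = 2508cb19ca
query mem[0x15]=0xca, mem[0x14]=0x19, mem[0x12]=0x08

MEM[0x15,0x14,0x12] = ca 19 08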